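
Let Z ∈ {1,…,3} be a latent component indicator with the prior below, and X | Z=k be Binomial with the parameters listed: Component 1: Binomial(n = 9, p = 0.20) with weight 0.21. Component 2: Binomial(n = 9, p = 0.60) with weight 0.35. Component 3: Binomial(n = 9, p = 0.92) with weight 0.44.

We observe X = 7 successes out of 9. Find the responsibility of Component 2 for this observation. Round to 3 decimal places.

Apply Bayes' rule: the posterior for each component is proportional to its prior times its likelihood at x.
Evaluate each component's likelihood at the observed value:
  L_1 = 0.000294912
  L_2 = 0.161243
  L_3 = 0.128528
Weight by the priors:
  π_1·L_1 = 0.21 × 0.000294912 = 6.19315e-05
  π_2·L_2 = 0.35 × 0.161243 = 0.0564351
  π_3·L_3 = 0.44 × 0.128528 = 0.0565523
Marginal: 6.19315e-05 + 0.0564351 + 0.0565523 = 0.113049
P(Component 2 | data) = 0.0564351 / 0.113049 ≈ 0.499

0.499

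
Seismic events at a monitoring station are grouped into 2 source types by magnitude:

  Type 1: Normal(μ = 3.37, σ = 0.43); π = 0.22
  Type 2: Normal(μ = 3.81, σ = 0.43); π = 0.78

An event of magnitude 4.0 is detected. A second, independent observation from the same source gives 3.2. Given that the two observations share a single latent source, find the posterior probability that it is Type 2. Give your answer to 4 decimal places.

The responsibility of component k is P(Z=k) f_k(x) divided by Σ_j P(Z=j) f_j(x).
Since both observations come from the same component, the likelihood for component k is f_k(x₁)·f_k(x₂).
  f_1 = [(1/(0.43·√(2π)))·exp(−(4.0−3.37)²/(2·0.43²)) = 0.927773·exp(-1.07328) = 0.317191] × [0.858028] = 0.272159
  f_2 = [(1/(0.43·√(2π)))·exp(−(4.0−3.81)²/(2·0.43²)) = 0.927773·exp(-0.09762) = 0.841484] × [0.339192] = 0.285425
Unnormalised posteriors:
  P(Z=1)·f_1 = 0.22 × 0.272159 = 0.0598749
  P(Z=2)·f_2 = 0.78 × 0.285425 = 0.222631
Marginal: 0.0598749 + 0.222631 = 0.282506
P(Type 2 | x₁, x₂) = 0.222631 / 0.282506 ≈ 0.7881

0.7881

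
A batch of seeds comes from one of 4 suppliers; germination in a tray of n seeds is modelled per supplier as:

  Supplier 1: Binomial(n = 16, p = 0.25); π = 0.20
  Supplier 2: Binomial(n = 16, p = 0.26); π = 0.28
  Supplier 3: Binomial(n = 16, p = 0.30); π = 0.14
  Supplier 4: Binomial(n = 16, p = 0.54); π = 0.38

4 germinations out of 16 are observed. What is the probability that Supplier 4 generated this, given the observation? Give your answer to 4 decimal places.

By Bayes' theorem, P(k | x) = P(Z=k) f_k(x) / Σ_j P(Z=j) f_j(x).
Evaluate each component's likelihood at the observed value:
  p_1 = C(16,4)·0.25^4·0.75^12 = 1820·0.00390625·0.0316764 = 0.225199
  p_2 = C(16,4)·0.26^4·0.74^12 = 1820·0.00456976·0.0269638 = 0.224257
  p_3 = C(16,4)·0.30^4·0.70^12 = 1820·0.0081·0.0138413 = 0.204048
  p_4 = C(16,4)·0.54^4·0.46^12 = 1820·0.0850306·8.97623e-05 = 0.0138912
Unnormalised posteriors:
  P(Z=1)·p_1 = 0.20 × 0.225199 = 0.0450398
  P(Z=2)·p_2 = 0.28 × 0.224257 = 0.0627919
  P(Z=3)·p_3 = 0.14 × 0.204048 = 0.0285668
  P(Z=4)·p_4 = 0.38 × 0.0138912 = 0.00527866
Evidence: 0.0450398 + 0.0627919 + 0.0285668 + 0.00527866 = 0.141677
P(Supplier 4 | x) ≈ 0.0373

0.0373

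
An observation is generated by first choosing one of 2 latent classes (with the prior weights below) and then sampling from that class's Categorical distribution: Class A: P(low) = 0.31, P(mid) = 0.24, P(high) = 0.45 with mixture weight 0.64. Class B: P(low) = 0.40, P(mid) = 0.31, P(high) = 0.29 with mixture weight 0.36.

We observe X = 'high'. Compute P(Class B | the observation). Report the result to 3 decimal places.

0.266

By Bayes' theorem, P(k | x) = P(Z=k) f_k(x) / Σ_j P(Z=j) f_j(x).
Categorical probabilities:
  p_A = P(high | comp) = 0.45
  p_B = P(high | comp) = 0.29
Unnormalised posteriors:
  P(Z=A)·p_A = 0.64 × 0.45 = 0.288
  P(Z=B)·p_B = 0.36 × 0.29 = 0.1044
Denominator: 0.288 + 0.1044 = 0.3924
Responsibility of Class B: 0.1044 / 0.3924 ≈ 0.266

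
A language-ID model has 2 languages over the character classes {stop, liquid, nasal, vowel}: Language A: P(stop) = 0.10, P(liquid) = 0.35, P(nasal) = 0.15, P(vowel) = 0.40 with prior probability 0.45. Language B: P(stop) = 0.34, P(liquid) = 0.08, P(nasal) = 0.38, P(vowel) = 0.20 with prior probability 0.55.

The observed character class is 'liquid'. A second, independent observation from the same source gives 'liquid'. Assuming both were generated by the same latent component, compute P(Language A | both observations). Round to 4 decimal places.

0.9400

The responsibility of component k is π_k f_k(x) divided by Σ_j π_j f_j(x).
Since both observations come from the same component, the likelihood for component k is f_k(x₁)·f_k(x₂).
  p_A = [P(liquid | comp) = 0.35] × [0.35] = 0.1225
  p_B = [P(liquid | comp) = 0.08] × [0.08] = 0.0064
Multiply by the mixture weights:
  π_A·p_A = 0.45 × 0.1225 = 0.055125
  π_B·p_B = 0.55 × 0.0064 = 0.00352
Normaliser: 0.055125 + 0.00352 = 0.058645
P(Language A | x) ≈ 0.9400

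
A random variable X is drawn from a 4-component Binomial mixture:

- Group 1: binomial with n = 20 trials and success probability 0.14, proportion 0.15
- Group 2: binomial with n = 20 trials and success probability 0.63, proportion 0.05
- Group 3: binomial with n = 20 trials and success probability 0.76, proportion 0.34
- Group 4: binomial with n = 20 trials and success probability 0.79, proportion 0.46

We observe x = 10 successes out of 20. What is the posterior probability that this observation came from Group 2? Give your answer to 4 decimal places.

Apply Bayes' rule: the posterior for each component is proportional to its prior times its likelihood at x.
Component likelihoods at x = 10 successes out of 20:
  p_1 = C(20,10)·0.14^10·0.86^10 = 184756·2.89255e-09·0.221302 = 0.000118267
  p_2 = C(20,10)·0.63^10·0.37^10 = 184756·0.0098493·4.80858e-05 = 0.0875027
  p_3 = C(20,10)·0.76^10·0.24^10 = 184756·0.0642889·6.34034e-07 = 0.0075309
  p_4 = C(20,10)·0.79^10·0.21^10 = 184756·0.0946828·1.66799e-07 = 0.00291785
Unnormalised posteriors:
  π_1·p_1 = 0.15 × 0.000118267 = 1.774e-05
  π_2·p_2 = 0.05 × 0.0875027 = 0.00437513
  π_3·p_3 = 0.34 × 0.0075309 = 0.00256051
  π_4·p_4 = 0.46 × 0.00291785 = 0.00134221
Denominator: 1.774e-05 + 0.00437513 + 0.00256051 + 0.00134221 = 0.00829559
So the posterior for Group 2 is 0.00437513 / 0.00829559 ≈ 0.5274.

0.5274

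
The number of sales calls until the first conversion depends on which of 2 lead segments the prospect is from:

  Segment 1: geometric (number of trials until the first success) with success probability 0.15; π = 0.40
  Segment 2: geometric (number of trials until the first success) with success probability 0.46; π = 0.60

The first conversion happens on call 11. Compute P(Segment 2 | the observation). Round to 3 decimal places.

0.047

The responsibility of component k is π_k f_k(x) divided by Σ_j π_j f_j(x).
Component likelihoods at x = 11:
  L_1 = 0.15·(1−0.15)^10 = 0.15·0.196874 = 0.0295312
  L_2 = 0.46·(1−0.46)^10 = 0.46·0.00210833 = 0.00096983
Unnormalised posteriors:
  π_1·L_1 = 0.40 × 0.0295312 = 0.0118125
  π_2·L_2 = 0.60 × 0.00096983 = 0.000581898
Normaliser: 0.0118125 + 0.000581898 = 0.0123944
Responsibility of Segment 2: 0.000581898 / 0.0123944 ≈ 0.047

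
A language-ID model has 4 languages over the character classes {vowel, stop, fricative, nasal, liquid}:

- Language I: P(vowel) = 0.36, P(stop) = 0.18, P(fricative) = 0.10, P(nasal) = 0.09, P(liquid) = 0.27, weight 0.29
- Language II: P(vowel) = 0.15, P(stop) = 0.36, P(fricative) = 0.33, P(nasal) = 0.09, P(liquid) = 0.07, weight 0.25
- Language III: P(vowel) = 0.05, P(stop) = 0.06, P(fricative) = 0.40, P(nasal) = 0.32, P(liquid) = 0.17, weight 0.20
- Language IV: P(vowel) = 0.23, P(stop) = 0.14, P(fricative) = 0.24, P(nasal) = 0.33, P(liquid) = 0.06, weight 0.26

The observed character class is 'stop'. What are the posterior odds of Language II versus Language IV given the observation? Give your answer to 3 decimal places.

The posterior odds equal the prior odds times the likelihood ratio: (π_i/π_j)·(f_i(x)/f_j(x)).
Component likelihoods at x = 'stop':
  f_I = 0.18
  f_II = 0.36
  f_III = 0.06
  f_IV = 0.14
Posterior odds = (π_II·f_II) / (π_IV·f_IV) = (0.25·0.36) / (0.26·0.14) = 0.09 / 0.0364 ≈ 2.473

2.473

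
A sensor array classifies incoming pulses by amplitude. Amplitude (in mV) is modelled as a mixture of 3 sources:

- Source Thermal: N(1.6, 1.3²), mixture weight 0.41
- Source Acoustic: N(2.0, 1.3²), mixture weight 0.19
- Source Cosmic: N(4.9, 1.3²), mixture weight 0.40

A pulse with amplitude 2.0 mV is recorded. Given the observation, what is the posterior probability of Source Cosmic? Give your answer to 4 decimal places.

0.0541

Posterior ∝ prior × likelihood, so P(k | x) ∝ w_k f_k(x); normalise over all components.
Component likelihoods at x = 2.0 mV:
  L_Thermal = (1/(1.3·√(2π)))·exp(−(2.0−1.6)²/(2·1.3²)) = 0.306879·exp(-0.04734) = 0.29269
  L_Acoustic = (1/(1.3·√(2π)))·exp(−(2.0−2.0)²/(2·1.3²)) = 0.306879·exp(-0.00000) = 0.306879
  L_Cosmic = (1/(1.3·√(2π)))·exp(−(2.0−4.9)²/(2·1.3²)) = 0.306879·exp(-2.48817) = 0.02549
Multiply by the mixture weights:
  w_Thermal·L_Thermal = 0.41 × 0.29269 = 0.120003
  w_Acoustic·L_Acoustic = 0.19 × 0.306879 = 0.0583069
  w_Cosmic·L_Cosmic = 0.40 × 0.02549 = 0.010196
Evidence: 0.120003 + 0.0583069 + 0.010196 = 0.188506
P(Source Cosmic | 2.0 mV) = 0.010196 / 0.188506 ≈ 0.0541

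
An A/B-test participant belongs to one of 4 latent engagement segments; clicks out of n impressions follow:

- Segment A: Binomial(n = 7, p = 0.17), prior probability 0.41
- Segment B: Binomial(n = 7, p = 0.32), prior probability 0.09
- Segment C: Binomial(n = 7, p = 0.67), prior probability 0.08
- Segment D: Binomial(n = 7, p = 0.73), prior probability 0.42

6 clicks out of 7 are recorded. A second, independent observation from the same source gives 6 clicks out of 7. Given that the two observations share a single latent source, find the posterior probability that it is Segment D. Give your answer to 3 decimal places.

P(component k | x) = w_k·f_k(x) / marginal(x), where marginal(x) = Σ_j w_j·f_j(x).
Since both observations come from the same component, the likelihood for component k is f_k(x₁)·f_k(x₂).
  f_A = [C(7,6)·0.17^6·0.83^1 = 7·2.41376e-05·0.83 = 0.000140239] × [0.000140239] = 1.96671e-08
  f_B = [C(7,6)·0.32^6·0.68^1 = 7·0.00107374·0.68 = 0.00511101] × [0.00511101] = 2.61224e-05
  f_C = [C(7,6)·0.67^6·0.33^1 = 7·0.0904584·0.33 = 0.208959] × [0.208959] = 0.0436638
  f_D = [C(7,6)·0.73^6·0.27^1 = 7·0.151334·0.27 = 0.286022] × [0.286022] = 0.0818084
Prior × likelihood for each component:
  w_A·f_A = 0.41 × 1.96671e-08 = 8.06349e-09
  w_B·f_B = 0.09 × 2.61224e-05 = 2.35102e-06
  w_C·f_C = 0.08 × 0.0436638 = 0.0034931
  w_D·f_D = 0.42 × 0.0818084 = 0.0343595
Evidence: 8.06349e-09 + 2.35102e-06 + 0.0034931 + 0.0343595 = 0.037855
P(Segment D | x) = 0.0343595 / 0.037855 ≈ 0.908

0.908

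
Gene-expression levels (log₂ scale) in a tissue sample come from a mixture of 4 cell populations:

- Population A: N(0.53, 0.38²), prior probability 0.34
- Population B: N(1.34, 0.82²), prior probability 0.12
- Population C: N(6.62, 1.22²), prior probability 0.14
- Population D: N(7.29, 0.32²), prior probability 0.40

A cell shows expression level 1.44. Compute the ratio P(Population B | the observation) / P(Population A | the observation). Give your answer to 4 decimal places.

2.8558

The posterior odds equal the prior odds times the likelihood ratio: (w_i/w_j)·(f_i(x)/f_j(x)).
Evaluate each component's likelihood at the observed value:
  f_A = (1/(0.38·√(2π)))·exp(−(1.44−0.53)²/(2·0.38²)) = 1.049848·exp(-2.86738) = 0.0596813
  f_B = (1/(0.82·√(2π)))·exp(−(1.44−1.34)²/(2·0.82²)) = 0.486515·exp(-0.00744) = 0.482911
  f_C = (1/(1.22·√(2π)))·exp(−(1.44−6.62)²/(2·1.22²)) = 0.327002·exp(-9.01384) = 3.98006e-05
  f_D = (1/(0.32·√(2π)))·exp(−(1.44−7.29)²/(2·0.32²)) = 1.246695·exp(-167.10205) = 3.34396e-73
Odds = (0.12/0.34) × (0.482911/0.0596813) = 0.352941 × 8.09149 ≈ 2.8558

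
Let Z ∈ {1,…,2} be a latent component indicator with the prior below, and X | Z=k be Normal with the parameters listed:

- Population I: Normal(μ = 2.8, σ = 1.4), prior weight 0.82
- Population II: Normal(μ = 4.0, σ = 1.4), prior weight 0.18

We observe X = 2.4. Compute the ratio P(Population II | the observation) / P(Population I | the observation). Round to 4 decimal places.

The posterior odds equal the prior odds times the likelihood ratio: (w_i/w_j)·(f_i(x)/f_j(x)).
Component likelihoods at x = 2.4:
  L_I = (1/(1.4·√(2π)))·exp(−(2.4−2.8)²/(2·1.4²)) = 0.284959·exp(-0.04082) = 0.273562
  L_II = (1/(1.4·√(2π)))·exp(−(2.4−4.0)²/(2·1.4²)) = 0.284959·exp(-0.65306) = 0.148307
Posterior odds = (w_II·L_II) / (w_I·L_I) = (0.18·0.148307) / (0.82·0.273562) = 0.0266952 / 0.224321 ≈ 0.1190

0.1190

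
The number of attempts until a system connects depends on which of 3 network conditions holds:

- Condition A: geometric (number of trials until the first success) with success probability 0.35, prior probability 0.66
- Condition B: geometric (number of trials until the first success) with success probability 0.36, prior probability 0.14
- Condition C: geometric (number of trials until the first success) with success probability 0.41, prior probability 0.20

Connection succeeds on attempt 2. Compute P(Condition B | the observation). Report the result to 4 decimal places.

P(component k | x) = w_k·f_k(x) / marginal(x), where marginal(x) = Σ_j w_j·f_j(x).
Evaluate each component's likelihood at the observed value:
  L_A = 0.2275
  L_B = 0.2304
  L_C = 0.2419
Multiply by the mixture weights:
  w_A·L_A = 0.66 × 0.2275 = 0.15015
  w_B·L_B = 0.14 × 0.2304 = 0.032256
  w_C·L_C = 0.20 × 0.2419 = 0.04838
Denominator: 0.15015 + 0.032256 + 0.04838 = 0.230786
So the posterior for Condition B is 0.032256 / 0.230786 ≈ 0.1398.

0.1398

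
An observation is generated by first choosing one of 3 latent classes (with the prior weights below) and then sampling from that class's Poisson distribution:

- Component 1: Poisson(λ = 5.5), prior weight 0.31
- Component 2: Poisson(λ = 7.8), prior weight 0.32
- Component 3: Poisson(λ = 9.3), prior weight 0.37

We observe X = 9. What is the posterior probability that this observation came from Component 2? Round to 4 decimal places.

Posterior ∝ prior × likelihood, so P(k | x) ∝ P(Z=k) f_k(x); normalise over all components.
Evaluate each component's likelihood at the observed value:
  f_1 = 0.0518659
  f_2 = 0.120668
  f_3 = 0.131113
Unnormalised posteriors:
  P(Z=1)·f_1 = 0.31 × 0.0518659 = 0.0160784
  P(Z=2)·f_2 = 0.32 × 0.120668 = 0.0386137
  P(Z=3)·f_3 = 0.37 × 0.131113 = 0.0485117
Marginal: 0.0160784 + 0.0386137 + 0.0485117 = 0.103204
Responsibility of Component 2: 0.0386137 / 0.103204 ≈ 0.3741

0.3741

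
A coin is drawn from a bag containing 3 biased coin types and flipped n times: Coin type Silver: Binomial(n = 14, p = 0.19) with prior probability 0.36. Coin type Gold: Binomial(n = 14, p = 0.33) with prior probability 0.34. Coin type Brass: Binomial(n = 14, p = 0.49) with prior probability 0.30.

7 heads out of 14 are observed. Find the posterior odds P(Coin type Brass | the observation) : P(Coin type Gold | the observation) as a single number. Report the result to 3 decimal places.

2.079

Since P(k|x) ∝ P(Z=k) f_k(x), the posterior odds are P(Z=i) f_i(x) / (P(Z=j) f_j(x)).
Binomial probabilities:
  f_Silver = C(14,7)·0.19^7·0.81^7 = 3432·8.93872e-06·0.228768 = 0.00701807
  f_Gold = C(14,7)·0.33^7·0.67^7 = 3432·0.000426184·0.0606071 = 0.0886479
  f_Brass = C(14,7)·0.49^7·0.51^7 = 3432·0.00678223·0.00897411 = 0.208887
Posterior odds = (P(Z=Brass)·f_Brass) / (P(Z=Gold)·f_Gold) = (0.30·0.208887) / (0.34·0.0886479) = 0.0626661 / 0.0301403 ≈ 2.079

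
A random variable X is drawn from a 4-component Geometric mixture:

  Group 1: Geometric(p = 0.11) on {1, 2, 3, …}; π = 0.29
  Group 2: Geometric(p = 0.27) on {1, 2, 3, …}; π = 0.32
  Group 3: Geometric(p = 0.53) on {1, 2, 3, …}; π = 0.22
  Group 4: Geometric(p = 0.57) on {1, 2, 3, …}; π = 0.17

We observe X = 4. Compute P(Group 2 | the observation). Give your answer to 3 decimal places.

0.443

The responsibility of component k is P(Z=k) f_k(x) divided by Σ_j P(Z=j) f_j(x).
Geometric probabilities:
  L_1 = 0.11·(1−0.11)^3 = 0.11·0.704969 = 0.0775466
  L_2 = 0.27·(1−0.27)^3 = 0.27·0.389017 = 0.105035
  L_3 = 0.53·(1−0.53)^3 = 0.53·0.103823 = 0.0550262
  L_4 = 0.57·(1−0.57)^3 = 0.57·0.079507 = 0.045319
Prior × likelihood for each component:
  P(Z=1)·L_1 = 0.29 × 0.0775466 = 0.0224885
  P(Z=2)·L_2 = 0.32 × 0.105035 = 0.0336111
  P(Z=3)·L_3 = 0.22 × 0.0550262 = 0.0121058
  P(Z=4)·L_4 = 0.17 × 0.045319 = 0.00770423
Evidence: 0.0224885 + 0.0336111 + 0.0121058 + 0.00770423 = 0.0759096
P(Group 2 | data) = 0.0336111 / 0.0759096 ≈ 0.443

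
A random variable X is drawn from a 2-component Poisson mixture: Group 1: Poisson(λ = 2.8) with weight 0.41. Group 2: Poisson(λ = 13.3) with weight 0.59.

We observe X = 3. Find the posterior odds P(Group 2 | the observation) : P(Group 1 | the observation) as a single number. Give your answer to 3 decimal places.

The posterior odds equal the prior odds times the likelihood ratio: (π_i/π_j)·(f_i(x)/f_j(x)).
Evaluate each component's likelihood at the observed value:
  f_1 = e^(−2.8)·2.8^3/3! = 0.222484
  f_2 = e^(−13.3)·13.3^3/3! = 0.000656579
0.000387382 / 0.0912183 ≈ 0.004

0.004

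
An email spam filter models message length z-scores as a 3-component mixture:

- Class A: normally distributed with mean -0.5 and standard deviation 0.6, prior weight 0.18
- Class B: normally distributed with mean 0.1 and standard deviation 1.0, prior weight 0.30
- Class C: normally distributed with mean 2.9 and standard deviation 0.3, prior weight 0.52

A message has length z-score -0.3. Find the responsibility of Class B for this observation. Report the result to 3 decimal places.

0.494

Apply Bayes' rule: the posterior for each component is proportional to its prior times its likelihood at x.
Normal densities:
  f_A = (1/(0.6·√(2π)))·exp(−(-0.3−-0.5)²/(2·0.6²)) = 0.664904·exp(-0.05556) = 0.628972
  f_B = (1/(1.0·√(2π)))·exp(−(-0.3−0.1)²/(2·1.0²)) = 0.398942·exp(-0.08000) = 0.36827
  f_C = (1/(0.3·√(2π)))·exp(−(-0.3−2.9)²/(2·0.3²)) = 1.329808·exp(-56.88889) = 2.61372e-25
Unnormalised posteriors:
  π_A·f_A = 0.18 × 0.628972 = 0.113215
  π_B·f_B = 0.30 × 0.36827 = 0.110481
  π_C·f_C = 0.52 × 2.61372e-25 = 1.35913e-25
Sum: 0.113215 + 0.110481 + 1.35913e-25 = 0.223696
P(Class B | -0.3) ≈ 0.494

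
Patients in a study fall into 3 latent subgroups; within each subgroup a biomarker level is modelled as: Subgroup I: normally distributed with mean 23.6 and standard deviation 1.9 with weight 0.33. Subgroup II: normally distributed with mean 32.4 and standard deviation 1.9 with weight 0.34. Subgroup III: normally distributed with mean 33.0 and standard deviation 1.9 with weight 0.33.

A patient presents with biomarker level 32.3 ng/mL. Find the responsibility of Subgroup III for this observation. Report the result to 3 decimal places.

P(component k | x) = π_k·f_k(x) / marginal(x), where marginal(x) = Σ_j π_j·f_j(x).
Normal densities:
  p_I = (1/(1.9·√(2π)))·exp(−(32.3−23.6)²/(2·1.9²)) = 0.209970·exp(-10.48338) = 5.87872e-06
  p_II = (1/(1.9·√(2π)))·exp(−(32.3−32.4)²/(2·1.9²)) = 0.209970·exp(-0.00139) = 0.209679
  p_III = (1/(1.9·√(2π)))·exp(−(32.3−33.0)²/(2·1.9²)) = 0.209970·exp(-0.06787) = 0.196192
Prior × likelihood for each component:
  π_I·p_I = 0.33 × 5.87872e-06 = 1.93998e-06
  π_II·p_II = 0.34 × 0.209679 = 0.0712909
  π_III·p_III = 0.33 × 0.196192 = 0.0647435
Denominator: 1.93998e-06 + 0.0712909 + 0.0647435 = 0.136036
P(Subgroup III | 32.3 ng/mL) ≈ 0.476

0.476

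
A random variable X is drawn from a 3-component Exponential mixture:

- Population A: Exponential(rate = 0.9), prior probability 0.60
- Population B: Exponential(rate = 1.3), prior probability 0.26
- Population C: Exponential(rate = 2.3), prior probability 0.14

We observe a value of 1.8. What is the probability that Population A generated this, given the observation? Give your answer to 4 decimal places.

Posterior ∝ prior × likelihood, so P(k | x) ∝ P(Z=k) f_k(x); normalise over all components.
Exponential densities:
  L_A = 0.178109
  L_B = 0.125226
  L_C = 0.0366226
Multiply by the mixture weights:
  P(Z=A)·L_A = 0.60 × 0.178109 = 0.106865
  P(Z=B)·L_B = 0.26 × 0.125226 = 0.0325587
  P(Z=C)·L_C = 0.14 × 0.0366226 = 0.00512716
Denominator: 0.106865 + 0.0325587 + 0.00512716 = 0.144551
P(Population A | the observation) = 0.106865 / 0.144551 ≈ 0.7393

0.7393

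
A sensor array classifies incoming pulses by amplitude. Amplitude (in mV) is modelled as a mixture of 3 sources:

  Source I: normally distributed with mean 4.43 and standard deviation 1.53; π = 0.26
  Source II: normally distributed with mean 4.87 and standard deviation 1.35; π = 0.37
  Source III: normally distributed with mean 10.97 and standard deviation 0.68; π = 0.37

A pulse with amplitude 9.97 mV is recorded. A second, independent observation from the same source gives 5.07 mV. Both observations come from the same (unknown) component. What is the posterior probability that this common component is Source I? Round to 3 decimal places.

The responsibility of component k is w_k f_k(x) divided by Σ_j w_j f_j(x).
Since both observations come from the same component, the likelihood for component k is f_k(x₁)·f_k(x₂).
  L_I = [0.000370848] × [0.238904] = 8.8597e-05
  L_II = [0.000235254] × [0.292288] = 6.87618e-05
  L_III = [0.198972] × [2.63821e-17] = 5.24929e-18
Prior × likelihood for each component:
  w_I·L_I = 0.26 × 8.8597e-05 = 2.30352e-05
  w_II·L_II = 0.37 × 6.87618e-05 = 2.54419e-05
  w_III·L_III = 0.37 × 5.24929e-18 = 1.94224e-18
Denominator: 2.30352e-05 + 2.54419e-05 + 1.94224e-18 = 4.84771e-05
P(Source I | x₁, x₂) ≈ 0.475

0.475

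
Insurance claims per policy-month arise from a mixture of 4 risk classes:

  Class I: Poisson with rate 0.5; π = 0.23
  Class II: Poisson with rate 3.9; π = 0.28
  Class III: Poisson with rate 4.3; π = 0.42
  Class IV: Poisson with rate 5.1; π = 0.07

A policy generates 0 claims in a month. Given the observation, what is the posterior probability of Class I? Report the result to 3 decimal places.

0.922

Apply Bayes' rule: the posterior for each component is proportional to its prior times its likelihood at x.
Evaluate each component's likelihood at the observed value:
  p_I = e^(−0.5)·0.5^0/0! = 0.606531
  p_II = e^(−3.9)·3.9^0/0! = 0.0202419
  p_III = e^(−4.3)·4.3^0/0! = 0.0135686
  p_IV = e^(−5.1)·5.1^0/0! = 0.00609675
Weight by the priors:
  π_I·p_I = 0.23 × 0.606531 = 0.139502
  π_II·p_II = 0.28 × 0.0202419 = 0.00566774
  π_III·p_III = 0.42 × 0.0135686 = 0.00569879
  π_IV·p_IV = 0.07 × 0.00609675 = 0.000426772
Sum: 0.139502 + 0.00566774 + 0.00569879 + 0.000426772 = 0.151295
Responsibility of Class I: 0.139502 / 0.151295 ≈ 0.922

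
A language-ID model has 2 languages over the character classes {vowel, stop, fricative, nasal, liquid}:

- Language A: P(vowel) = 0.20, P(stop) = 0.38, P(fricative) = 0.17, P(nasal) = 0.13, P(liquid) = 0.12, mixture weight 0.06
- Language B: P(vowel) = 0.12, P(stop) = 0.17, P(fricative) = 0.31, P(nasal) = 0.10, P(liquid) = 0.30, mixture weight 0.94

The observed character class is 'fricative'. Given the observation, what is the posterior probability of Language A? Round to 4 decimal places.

The responsibility of component k is π_k f_k(x) divided by Σ_j π_j f_j(x).
Component likelihoods at x = 'fricative':
  f_A = 0.17
  f_B = 0.31
Multiply by the mixture weights:
  π_A·f_A = 0.06 × 0.17 = 0.0102
  π_B·f_B = 0.94 × 0.31 = 0.2914
Marginal: 0.0102 + 0.2914 = 0.3016
So the posterior for Language A is 0.0102 / 0.3016 ≈ 0.0338.

0.0338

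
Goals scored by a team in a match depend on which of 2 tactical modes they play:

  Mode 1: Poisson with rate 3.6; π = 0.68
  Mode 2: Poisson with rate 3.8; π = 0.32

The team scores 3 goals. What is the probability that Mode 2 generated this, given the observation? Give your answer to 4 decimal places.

By Bayes' theorem, P(k | x) = π_k f_k(x) / Σ_j π_j f_j(x).
Poisson probabilities:
  p_1 = e^(−3.6)·3.6^3/3! = 0.212469
  p_2 = e^(−3.8)·3.8^3/3! = 0.204588
Weight by the priors:
  π_1·p_1 = 0.68 × 0.212469 = 0.144479
  π_2·p_2 = 0.32 × 0.204588 = 0.0654682
Evidence: 0.144479 + 0.0654682 = 0.209947
Responsibility of Mode 2: 0.0654682 / 0.209947 ≈ 0.3118

0.3118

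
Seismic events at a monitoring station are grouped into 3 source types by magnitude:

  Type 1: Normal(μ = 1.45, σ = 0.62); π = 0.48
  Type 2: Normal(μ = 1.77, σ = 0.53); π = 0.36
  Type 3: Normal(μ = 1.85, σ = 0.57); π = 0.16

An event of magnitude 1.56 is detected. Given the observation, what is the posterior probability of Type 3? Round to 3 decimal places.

P(component k | x) = w_k·f_k(x) / marginal(x), where marginal(x) = Σ_j w_j·f_j(x).
Evaluate each component's likelihood at the observed value:
  L_1 = (1/(0.62·√(2π)))·exp(−(1.56−1.45)²/(2·0.62²)) = 0.643455·exp(-0.01574) = 0.633407
  L_2 = (1/(0.53·√(2π)))·exp(−(1.56−1.77)²/(2·0.53²)) = 0.752721·exp(-0.07850) = 0.695894
  L_3 = (1/(0.57·√(2π)))·exp(−(1.56−1.85)²/(2·0.57²)) = 0.699899·exp(-0.12942) = 0.614932
Unnormalised posteriors:
  w_1·L_1 = 0.48 × 0.633407 = 0.304036
  w_2·L_2 = 0.36 × 0.695894 = 0.250522
  w_3·L_3 = 0.16 × 0.614932 = 0.0983891
Denominator: 0.304036 + 0.250522 + 0.0983891 = 0.652946
Responsibility of Type 3: 0.0983891 / 0.652946 ≈ 0.151

0.151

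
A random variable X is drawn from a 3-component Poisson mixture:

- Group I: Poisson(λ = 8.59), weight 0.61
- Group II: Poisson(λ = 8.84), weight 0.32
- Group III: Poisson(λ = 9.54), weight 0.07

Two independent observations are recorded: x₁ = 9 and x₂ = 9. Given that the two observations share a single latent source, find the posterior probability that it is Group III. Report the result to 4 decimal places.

0.0689

Apply Bayes' rule: the posterior for each component is proportional to its prior times its likelihood at x.
Since both observations come from the same component, the likelihood for component k is f_k(x₁)·f_k(x₂).
  L_I = [e^(−8.59)·8.59^9/9! = 0.130493] × [0.130493] = 0.0170283
  L_II = [e^(−8.84)·8.84^9/9! = 0.131566] × [0.131566] = 0.0173096
  L_III = [e^(−9.54)·9.54^9/9! = 0.129719] × [0.129719] = 0.016827
Weight by the priors:
  P(Z=I)·L_I = 0.61 × 0.0170283 = 0.0103873
  P(Z=II)·L_II = 0.32 × 0.0173096 = 0.00553909
  P(Z=III)·L_III = 0.07 × 0.016827 = 0.00117789
Sum: 0.0103873 + 0.00553909 + 0.00117789 = 0.0171042
P(Group III | x₁, x₂) = 0.00117789 / 0.0171042 ≈ 0.0689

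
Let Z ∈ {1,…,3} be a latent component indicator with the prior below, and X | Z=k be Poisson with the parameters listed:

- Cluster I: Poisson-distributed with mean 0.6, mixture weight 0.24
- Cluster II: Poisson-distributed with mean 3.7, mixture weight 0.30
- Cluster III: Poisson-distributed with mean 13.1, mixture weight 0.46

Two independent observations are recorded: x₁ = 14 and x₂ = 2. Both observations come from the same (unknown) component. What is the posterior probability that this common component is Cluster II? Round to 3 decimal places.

0.135

Apply Bayes' rule: the posterior for each component is proportional to its prior times its likelihood at x.
Since both observations come from the same component, the likelihood for component k is f_k(x₁)·f_k(x₂).
  p_I = [4.93324e-15] × [0.0987861] = 4.87336e-16
  p_II = [2.5558e-05] × [0.169233] = 4.32524e-06
  p_III = [0.102833] × [0.000175491] = 1.80462e-05
Prior × likelihood for each component:
  π_I·p_I = 0.24 × 4.87336e-16 = 1.16961e-16
  π_II·p_II = 0.30 × 4.32524e-06 = 1.29757e-06
  π_III·p_III = 0.46 × 1.80462e-05 = 8.30127e-06
Normaliser: 1.16961e-16 + 1.29757e-06 + 8.30127e-06 = 9.59885e-06
P(Cluster II | x₁, x₂) = 1.29757e-06 / 9.59885e-06 ≈ 0.135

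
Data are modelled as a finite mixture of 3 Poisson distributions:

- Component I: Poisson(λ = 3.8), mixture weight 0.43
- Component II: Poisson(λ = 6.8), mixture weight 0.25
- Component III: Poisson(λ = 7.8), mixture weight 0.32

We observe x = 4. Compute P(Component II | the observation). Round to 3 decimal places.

0.193

Posterior ∝ prior × likelihood, so P(k | x) ∝ π_k f_k(x); normalise over all components.
Evaluate each component's likelihood at the observed value:
  f_I = 0.194359
  f_II = 0.0992252
  f_III = 0.0631932
Prior × likelihood for each component:
  π_I·f_I = 0.43 × 0.194359 = 0.0835743
  π_II·f_II = 0.25 × 0.0992252 = 0.0248063
  π_III·f_III = 0.32 × 0.0631932 = 0.0202218
Marginal: 0.0835743 + 0.0248063 + 0.0202218 = 0.128602
P(Component II | 4) = 0.0248063 / 0.128602 ≈ 0.193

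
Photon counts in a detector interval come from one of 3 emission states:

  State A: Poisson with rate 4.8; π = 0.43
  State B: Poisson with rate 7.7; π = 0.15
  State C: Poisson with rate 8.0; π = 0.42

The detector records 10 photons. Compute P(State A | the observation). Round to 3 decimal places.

0.103

Apply Bayes' rule: the posterior for each component is proportional to its prior times its likelihood at x.
Poisson probabilities:
  f_A = e^(−4.8)·4.8^10/10! = 0.0147243
  f_B = e^(−7.7)·7.7^10/10! = 0.0914275
  f_C = e^(−8.0)·8.0^10/10! = 0.0992615
Multiply by the mixture weights:
  w_A·f_A = 0.43 × 0.0147243 = 0.00633147
  w_B·f_B = 0.15 × 0.0914275 = 0.0137141
  w_C·f_C = 0.42 × 0.0992615 = 0.0416898
Denominator: 0.00633147 + 0.0137141 + 0.0416898 = 0.0617354
Responsibility of State A: 0.00633147 / 0.0617354 ≈ 0.103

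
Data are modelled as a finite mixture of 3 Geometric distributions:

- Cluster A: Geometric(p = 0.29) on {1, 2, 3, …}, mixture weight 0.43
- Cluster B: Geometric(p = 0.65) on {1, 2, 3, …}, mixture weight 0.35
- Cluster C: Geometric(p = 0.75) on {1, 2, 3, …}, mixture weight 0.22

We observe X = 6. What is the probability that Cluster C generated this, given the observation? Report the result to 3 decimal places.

0.007

The responsibility of component k is π_k f_k(x) divided by Σ_j π_j f_j(x).
Evaluate each component's likelihood at the observed value:
  L_A = 0.29·(1−0.29)^5 = 0.29·0.180423 = 0.0523227
  L_B = 0.65·(1−0.65)^5 = 0.65·0.00525219 = 0.00341392
  L_C = 0.75·(1−0.75)^5 = 0.75·0.000976562 = 0.000732422
Prior × likelihood for each component:
  π_A·L_A = 0.43 × 0.0523227 = 0.0224987
  π_B·L_B = 0.35 × 0.00341392 = 0.00119487
  π_C·L_C = 0.22 × 0.000732422 = 0.000161133
Marginal: 0.0224987 + 0.00119487 + 0.000161133 = 0.0238547
So the posterior for Cluster C is 0.000161133 / 0.0238547 ≈ 0.007.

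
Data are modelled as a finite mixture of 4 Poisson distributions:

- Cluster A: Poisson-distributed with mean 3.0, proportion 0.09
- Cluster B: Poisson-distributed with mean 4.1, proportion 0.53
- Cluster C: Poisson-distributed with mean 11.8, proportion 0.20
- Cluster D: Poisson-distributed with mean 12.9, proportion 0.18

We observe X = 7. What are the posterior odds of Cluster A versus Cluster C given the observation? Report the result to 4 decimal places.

Since P(k|x) ∝ P(Z=k) f_k(x), the posterior odds are P(Z=i) f_i(x) / (P(Z=j) f_j(x)).
Poisson probabilities:
  L_A = 0.021604
  L_B = 0.0640397
  L_C = 0.0474317
  L_D = 0.0294645
0.00194436 / 0.00948634 ≈ 0.2050

0.2050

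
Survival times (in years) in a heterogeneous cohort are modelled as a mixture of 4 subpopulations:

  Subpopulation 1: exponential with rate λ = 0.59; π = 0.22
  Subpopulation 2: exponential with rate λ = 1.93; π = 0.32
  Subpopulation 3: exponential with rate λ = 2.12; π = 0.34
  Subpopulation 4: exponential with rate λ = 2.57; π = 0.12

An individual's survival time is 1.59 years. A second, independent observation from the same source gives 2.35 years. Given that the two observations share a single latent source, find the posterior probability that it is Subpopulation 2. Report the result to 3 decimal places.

Apply Bayes' rule: the posterior for each component is proportional to its prior times its likelihood at x.
Since both observations come from the same component, the likelihood for component k is f_k(x₁)·f_k(x₂).
  f_1 = [0.230909] × [0.14747] = 0.034052
  f_2 = [0.0897094] × [0.0206926] = 0.00185632
  f_3 = [0.0728477] × [0.0145439] = 0.00105949
  f_4 = [0.0431793] × [0.00612367] = 0.000264416
Unnormalised posteriors:
  π_1·f_1 = 0.22 × 0.034052 = 0.00749145
  π_2·f_2 = 0.32 × 0.00185632 = 0.000594022
  π_3·f_3 = 0.34 × 0.00105949 = 0.000360227
  π_4·f_4 = 0.12 × 0.000264416 = 3.17299e-05
Marginal: 0.00749145 + 0.000594022 + 0.000360227 + 3.17299e-05 = 0.00847743
P(Subpopulation 2 | data) = 0.000594022 / 0.00847743 ≈ 0.070

0.070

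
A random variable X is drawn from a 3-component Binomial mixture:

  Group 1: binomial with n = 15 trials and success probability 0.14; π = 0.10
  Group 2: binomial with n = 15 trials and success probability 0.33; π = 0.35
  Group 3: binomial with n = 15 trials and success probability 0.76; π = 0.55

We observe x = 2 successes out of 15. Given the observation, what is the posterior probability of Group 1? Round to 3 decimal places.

0.569

Apply Bayes' rule: the posterior for each component is proportional to its prior times its likelihood at x.
Binomial probabilities:
  L_1 = 0.289684
  L_2 = 0.0626888
  L_3 = 5.31573e-07
Weight by the priors:
  P(Z=1)·L_1 = 0.10 × 0.289684 = 0.0289684
  P(Z=2)·L_2 = 0.35 × 0.0626888 = 0.0219411
  P(Z=3)·L_3 = 0.55 × 5.31573e-07 = 2.92365e-07
Denominator: 0.0289684 + 0.0219411 + 2.92365e-07 = 0.0509098
P(Group 1 | data) = 0.0289684 / 0.0509098 ≈ 0.569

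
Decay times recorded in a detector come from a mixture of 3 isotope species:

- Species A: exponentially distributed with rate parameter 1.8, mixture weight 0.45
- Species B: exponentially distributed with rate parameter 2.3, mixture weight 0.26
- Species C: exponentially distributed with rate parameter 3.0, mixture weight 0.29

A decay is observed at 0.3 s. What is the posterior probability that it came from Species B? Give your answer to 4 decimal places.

P(component k | x) = π_k·f_k(x) / marginal(x), where marginal(x) = Σ_j π_j·f_j(x).
Component likelihoods at x = 0.3 s:
  f_A = 1.04895
  f_B = 1.15362
  f_C = 1.21971
Unnormalised posteriors:
  π_A·f_A = 0.45 × 1.04895 = 0.472026
  π_B·f_B = 0.26 × 1.15362 = 0.299942
  π_C·f_C = 0.29 × 1.21971 = 0.353716
Denominator: 0.472026 + 0.299942 + 0.353716 = 1.12568
Responsibility of Species B: 0.299942 / 1.12568 ≈ 0.2665

0.2665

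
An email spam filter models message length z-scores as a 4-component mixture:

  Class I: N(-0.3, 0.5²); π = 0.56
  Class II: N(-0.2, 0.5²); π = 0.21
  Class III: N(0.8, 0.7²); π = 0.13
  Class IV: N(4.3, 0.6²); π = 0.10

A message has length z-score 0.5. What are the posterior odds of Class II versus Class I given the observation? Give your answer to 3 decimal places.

Since P(k|x) ∝ P(Z=k) f_k(x), the posterior odds are P(Z=i) f_i(x) / (P(Z=j) f_j(x)).
Evaluate each component's likelihood at the observed value:
  f_I = (1/(0.5·√(2π)))·exp(−(0.5−-0.3)²/(2·0.5²)) = 0.797885·exp(-1.28000) = 0.221842
  f_II = (1/(0.5·√(2π)))·exp(−(0.5−-0.2)²/(2·0.5²)) = 0.797885·exp(-0.98000) = 0.299455
  f_III = (1/(0.7·√(2π)))·exp(−(0.5−0.8)²/(2·0.7²)) = 0.569918·exp(-0.09184) = 0.51991
  f_IV = (1/(0.6·√(2π)))·exp(−(0.5−4.3)²/(2·0.6²)) = 0.664904·exp(-20.05556) = 1.29641e-09
Odds = (0.21/0.56) × (0.299455/0.221842) = 0.375 × 1.34986 ≈ 0.506

0.506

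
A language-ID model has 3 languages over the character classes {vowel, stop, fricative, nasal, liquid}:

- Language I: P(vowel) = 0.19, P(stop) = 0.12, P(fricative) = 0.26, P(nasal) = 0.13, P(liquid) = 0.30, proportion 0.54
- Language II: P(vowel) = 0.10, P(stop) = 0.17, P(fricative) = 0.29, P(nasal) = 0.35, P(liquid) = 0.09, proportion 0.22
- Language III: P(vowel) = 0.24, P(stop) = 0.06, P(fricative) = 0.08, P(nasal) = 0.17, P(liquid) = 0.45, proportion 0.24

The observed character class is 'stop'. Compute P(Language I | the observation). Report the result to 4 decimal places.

By Bayes' theorem, P(k | x) = w_k f_k(x) / Σ_j w_j f_j(x).
Categorical probabilities:
  L_I = P(stop | comp) = 0.12
  L_II = P(stop | comp) = 0.17
  L_III = P(stop | comp) = 0.06
Prior × likelihood for each component:
  w_I·L_I = 0.54 × 0.12 = 0.0648
  w_II·L_II = 0.22 × 0.17 = 0.0374
  w_III·L_III = 0.24 × 0.06 = 0.0144
Evidence: 0.0648 + 0.0374 + 0.0144 = 0.1166
So the posterior for Language I is 0.0648 / 0.1166 ≈ 0.5557.

0.5557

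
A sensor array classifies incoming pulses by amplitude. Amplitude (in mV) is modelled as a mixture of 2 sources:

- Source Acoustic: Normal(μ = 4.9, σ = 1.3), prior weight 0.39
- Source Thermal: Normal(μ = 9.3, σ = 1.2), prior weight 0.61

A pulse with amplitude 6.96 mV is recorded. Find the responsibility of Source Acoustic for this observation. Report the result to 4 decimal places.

0.5296

Apply Bayes' rule: the posterior for each component is proportional to its prior times its likelihood at x.
Component likelihoods at x = 6.96 mV:
  L_Acoustic = 0.0874397
  L_Thermal = 0.0496623
Multiply by the mixture weights:
  P(Z=Acoustic)·L_Acoustic = 0.39 × 0.0874397 = 0.0341015
  P(Z=Thermal)·L_Thermal = 0.61 × 0.0496623 = 0.030294
Sum: 0.0341015 + 0.030294 = 0.0643955
Responsibility of Source Acoustic: 0.0341015 / 0.0643955 ≈ 0.5296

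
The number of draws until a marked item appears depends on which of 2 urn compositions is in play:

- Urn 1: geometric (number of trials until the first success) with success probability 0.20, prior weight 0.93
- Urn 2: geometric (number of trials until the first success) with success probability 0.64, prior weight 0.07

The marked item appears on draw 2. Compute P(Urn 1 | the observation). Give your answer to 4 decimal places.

0.9022

Apply Bayes' rule: the posterior for each component is proportional to its prior times its likelihood at x.
Evaluate each component's likelihood at the observed value:
  f_1 = 0.20·(1−0.20)^1 = 0.20·0.8 = 0.16
  f_2 = 0.64·(1−0.64)^1 = 0.64·0.36 = 0.2304
Unnormalised posteriors:
  P(Z=1)·f_1 = 0.93 × 0.16 = 0.1488
  P(Z=2)·f_2 = 0.07 × 0.2304 = 0.016128
Normaliser: 0.1488 + 0.016128 = 0.164928
So the posterior for Urn 1 is 0.1488 / 0.164928 ≈ 0.9022.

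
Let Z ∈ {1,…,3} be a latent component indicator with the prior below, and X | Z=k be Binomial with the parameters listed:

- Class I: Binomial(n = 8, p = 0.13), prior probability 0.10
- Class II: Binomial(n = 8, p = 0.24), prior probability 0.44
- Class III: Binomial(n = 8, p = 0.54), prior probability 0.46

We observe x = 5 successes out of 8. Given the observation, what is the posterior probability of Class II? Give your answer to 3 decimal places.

Apply Bayes' rule: the posterior for each component is proportional to its prior times its likelihood at x.
Evaluate each component's likelihood at the observed value:
  p_I = C(8,5)·0.13^5·0.87^3 = 56·3.71293e-05·0.658503 = 0.00136919
  p_II = C(8,5)·0.24^5·0.76^3 = 56·0.000796262·0.438976 = 0.0195742
  p_III = C(8,5)·0.54^5·0.46^3 = 56·0.0459165·0.097336 = 0.250282
Multiply by the mixture weights:
  P(Z=I)·p_I = 0.10 × 0.00136919 = 0.000136919
  P(Z=II)·p_II = 0.44 × 0.0195742 = 0.00861267
  P(Z=III)·p_III = 0.46 × 0.250282 = 0.11513
Normaliser: 0.000136919 + 0.00861267 + 0.11513 = 0.123879
P(Class II | 5 successes out of 8) ≈ 0.070

0.070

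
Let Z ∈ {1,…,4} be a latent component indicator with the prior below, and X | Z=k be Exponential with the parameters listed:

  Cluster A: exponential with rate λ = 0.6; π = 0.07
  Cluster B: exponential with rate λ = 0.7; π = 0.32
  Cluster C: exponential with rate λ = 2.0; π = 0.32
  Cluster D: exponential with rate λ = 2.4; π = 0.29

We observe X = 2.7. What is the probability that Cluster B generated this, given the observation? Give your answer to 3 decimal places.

0.734

The responsibility of component k is π_k f_k(x) divided by Σ_j π_j f_j(x).
Exponential densities:
  p_A = 0.118739
  p_B = 0.10575
  p_C = 0.00903316
  p_D = 0.00368115
Prior × likelihood for each component:
  π_A·p_A = 0.07 × 0.118739 = 0.00831175
  π_B·p_B = 0.32 × 0.10575 = 0.0338401
  π_C·p_C = 0.32 × 0.00903316 = 0.00289061
  π_D·p_D = 0.29 × 0.00368115 = 0.00106753
Sum: 0.00831175 + 0.0338401 + 0.00289061 + 0.00106753 = 0.04611
P(Cluster B | 2.7) ≈ 0.734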